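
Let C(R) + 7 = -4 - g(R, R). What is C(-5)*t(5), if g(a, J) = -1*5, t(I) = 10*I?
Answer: -300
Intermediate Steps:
g(a, J) = -5
C(R) = -6 (C(R) = -7 + (-4 - 1*(-5)) = -7 + (-4 + 5) = -7 + 1 = -6)
C(-5)*t(5) = -60*5 = -6*50 = -300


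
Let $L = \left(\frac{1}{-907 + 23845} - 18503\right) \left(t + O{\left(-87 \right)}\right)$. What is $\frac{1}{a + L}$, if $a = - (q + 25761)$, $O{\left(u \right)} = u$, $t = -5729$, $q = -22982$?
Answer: $\frac{11469}{1234186759853} \approx 9.2928 \cdot 10^{-9}$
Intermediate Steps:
$a = -2779$ ($a = - (-22982 + 25761) = \left(-1\right) 2779 = -2779$)
$L = \frac{1234218632204}{11469}$ ($L = \left(\frac{1}{-907 + 23845} - 18503\right) \left(-5729 - 87\right) = \left(\frac{1}{22938} - 18503\right) \left(-5816\right) = \left(- \frac{424421813}{22938}\right) \left(-5816\right) = \frac{1234218632204}{11469} \approx 1.0761 \cdot 10^{8}$)
$\frac{1}{a + L} = \frac{1}{-2779 + \frac{1234218632204}{11469}} = \frac{1}{\frac{1234186759853}{11469}} = \frac{11469}{1234186759853}$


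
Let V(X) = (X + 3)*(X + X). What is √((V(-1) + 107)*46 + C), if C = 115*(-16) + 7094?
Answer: 2*√2498 ≈ 99.960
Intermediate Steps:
V(X) = 2*X*(3 + X) (V(X) = (3 + X)*(2*X) = 2*X*(3 + X))
C = 5254 (C = -1840 + 7094 = 5254)
√((V(-1) + 107)*46 + C) = √((2*(-1)*(3 - 1) + 107)*46 + 5254) = √((2*(-1)*2 + 107)*46 + 5254) = √((-4 + 107)*46 + 5254) = √(103*46 + 5254) = √(4738 + 5254) = √9992 = 2*√2498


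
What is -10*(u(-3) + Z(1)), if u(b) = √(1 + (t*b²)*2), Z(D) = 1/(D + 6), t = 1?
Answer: -10/7 - 10*√19 ≈ -45.018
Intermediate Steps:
Z(D) = 1/(6 + D)
u(b) = √(1 + 2*b²) (u(b) = √(1 + (1*b²)*2) = √(1 + b²*2) = √(1 + 2*b²))
-10*(u(-3) + Z(1)) = -10*(√(1 + 2*(-3)²) + 1/(6 + 1)) = -10*(√(1 + 2*9) + 1/7) = -10*(√(1 + 18) + ⅐) = -10*(√19 + ⅐) = -10*(⅐ + √19) = -10/7 - 10*√19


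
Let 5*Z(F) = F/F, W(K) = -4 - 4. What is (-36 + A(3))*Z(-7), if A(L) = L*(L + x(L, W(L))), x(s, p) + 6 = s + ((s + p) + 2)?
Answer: -9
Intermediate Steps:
W(K) = -8
Z(F) = ⅕ (Z(F) = (F/F)/5 = (⅕)*1 = ⅕)
x(s, p) = -4 + p + 2*s (x(s, p) = -6 + (s + ((s + p) + 2)) = -6 + (s + ((p + s) + 2)) = -6 + (s + (2 + p + s)) = -6 + (2 + p + 2*s) = -4 + p + 2*s)
A(L) = L*(-12 + 3*L) (A(L) = L*(L + (-4 - 8 + 2*L)) = L*(L + (-12 + 2*L)) = L*(-12 + 3*L))
(-36 + A(3))*Z(-7) = (-36 + 3*3*(-4 + 3))*(⅕) = (-36 + 3*3*(-1))*(⅕) = (-36 - 9)*(⅕) = -45*⅕ = -9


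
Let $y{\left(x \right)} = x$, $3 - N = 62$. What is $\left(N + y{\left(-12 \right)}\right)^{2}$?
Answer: $5041$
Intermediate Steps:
$N = -59$ ($N = 3 - 62 = -59$)
$\left(N + y{\left(-12 \right)}\right)^{2} = \left(-59 - 12\right)^{2} = \left(-71\right)^{2} = 5041$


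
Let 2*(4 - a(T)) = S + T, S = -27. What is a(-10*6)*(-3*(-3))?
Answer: 855/2 ≈ 427.50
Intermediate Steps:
a(T) = 35/2 - T/2 (a(T) = 4 - (-27 + T)/2 = 4 + (27/2 - T/2) = 35/2 - T/2)
a(-10*6)*(-3*(-3)) = (35/2 - (-5)*6)*(-3*(-3)) = (35/2 - 1/2*(-60))*9 = (35/2 + 30)*9 = (95/2)*9 = 855/2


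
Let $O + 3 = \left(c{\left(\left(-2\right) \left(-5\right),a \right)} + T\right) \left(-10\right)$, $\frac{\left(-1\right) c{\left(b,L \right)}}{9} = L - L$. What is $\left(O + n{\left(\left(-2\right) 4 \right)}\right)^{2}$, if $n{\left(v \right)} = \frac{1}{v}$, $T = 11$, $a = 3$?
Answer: $\frac{819025}{64} \approx 12797.0$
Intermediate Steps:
$c{\left(b,L \right)} = 0$ ($c{\left(b,L \right)} = - 9 \left(L - L\right) = \left(-9\right) 0 = 0$)
$O = -113$ ($O = -3 + \left(0 + 11\right) \left(-10\right) = -3 + 11 \left(-10\right) = -3 - 110 = -113$)
$\left(O + n{\left(\left(-2\right) 4 \right)}\right)^{2} = \left(-113 + \frac{1}{\left(-2\right) 4}\right)^{2} = \left(-113 + \frac{1}{-8}\right)^{2} = \left(-113 - \frac{1}{8}\right)^{2} = \left(- \frac{905}{8}\right)^{2} = \frac{819025}{64}$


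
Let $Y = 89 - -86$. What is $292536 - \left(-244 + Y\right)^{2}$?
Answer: $287775$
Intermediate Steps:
$Y = 175$ ($Y = 89 + 86 = 175$)
$292536 - \left(-244 + Y\right)^{2} = 292536 - \left(-244 + 175\right)^{2} = 292536 - \left(-69\right)^{2} = 292536 - 4761 = 287775$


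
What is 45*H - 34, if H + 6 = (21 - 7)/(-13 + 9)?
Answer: -923/2 ≈ -461.50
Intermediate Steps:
H = -19/2 (H = -6 + (21 - 7)/(-13 + 9) = -6 + 14/(-4) = -6 + 14*(-1/4) = -6 - 7/2 = -19/2 ≈ -9.5000)
45*H - 34 = 45*(-19/2) - 34 = -855/2 - 34 = -923/2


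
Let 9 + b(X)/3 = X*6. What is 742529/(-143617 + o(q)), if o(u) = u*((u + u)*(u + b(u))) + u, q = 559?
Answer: 742529/6620704370 ≈ 0.00011215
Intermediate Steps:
b(X) = -27 + 18*X (b(X) = -27 + 3*(X*6) = -27 + 3*(6*X) = -27 + 18*X)
o(u) = u + 2*u²*(-27 + 19*u) (o(u) = u*((u + u)*(u + (-27 + 18*u))) + u = u*((2*u)*(-27 + 19*u)) + u = u*(2*u*(-27 + 19*u)) + u = 2*u²*(-27 + 19*u) + u = u + 2*u²*(-27 + 19*u))
742529/(-143617 + o(q)) = 742529/(-143617 + 559*(1 - 54*559 + 38*559²)) = 742529/(-143617 + 559*(1 - 30186 + 38*312481)) = 742529/(-143617 + 559*(1 - 30186 + 11874278)) = 742529/(-143617 + 559*11844093) = 742529/(-143617 + 6620847987) = 742529/6620704370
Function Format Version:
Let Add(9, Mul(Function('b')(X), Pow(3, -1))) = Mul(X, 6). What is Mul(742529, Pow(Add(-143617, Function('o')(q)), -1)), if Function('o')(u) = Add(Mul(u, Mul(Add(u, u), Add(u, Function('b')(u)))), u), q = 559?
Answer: Rational(742529, 6620704370) ≈ 0.00011215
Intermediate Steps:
Function('b')(X) = Add(-27, Mul(18, X)) (Function('b')(X) = Add(-27, Mul(3, Mul(X, 6))) = Add(-27, Mul(3, Mul(6, X))) = Add(-27, Mul(18, X)))
Function('o')(u) = Add(u, Mul(2, Pow(u, 2), Add(-27, Mul(19, u)))) (Function('o')(u) = Add(Mul(u, Mul(Add(u, u), Add(u, Add(-27, Mul(18, u))))), u) = Add(Mul(u, Mul(Mul(2, u), Add(-27, Mul(19, u)))), u) = Add(Mul(u, Mul(2, u, Add(-27, Mul(19, u)))), u) = Add(Mul(2, Pow(u, 2), Add(-27, Mul(19, u))), u) = Add(u, Mul(2, Pow(u, 2), Add(-27, Mul(19, u)))))
Mul(742529, Pow(Add(-143617, Function('o')(q)), -1)) = Mul(742529, Pow(Add(-143617, Mul(559, Add(1, Mul(-54, 559), Mul(38, Pow(559, 2))))), -1)) = Mul(742529, Pow(Add(-143617, Mul(559, Add(1, -30186, Mul(38, 312481)))), -1)) = Mul(742529, Pow(Add(-143617, Mul(559, Add(1, -30186, 11874278))), -1)) = Mul(742529, Pow(Add(-143617, Mul(559, 11844093)), -1)) = Mul(742529, Pow(Add(-143617, 6620847987), -1)) = Mul(742529, Pow(6620704370, -1)) = Mul(742529, Rational(1, 6620704370)) = Rational(742529, 6620704370)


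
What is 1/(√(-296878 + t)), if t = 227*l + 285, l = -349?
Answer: -I*√93954/187908 ≈ -0.0016312*I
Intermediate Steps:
t = -78938 (t = 227*(-349) + 285 = -79223 + 285 = -78938)
1/(√(-296878 + t)) = 1/(√(-296878 - 78938)) = 1/(√(-375816)) = 1/(2*I*√93954) = -I*√93954/187908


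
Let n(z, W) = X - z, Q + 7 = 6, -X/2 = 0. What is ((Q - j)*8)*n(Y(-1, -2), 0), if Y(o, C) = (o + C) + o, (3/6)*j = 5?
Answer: -352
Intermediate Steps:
j = 10 (j = 2*5 = 10)
X = 0 (X = -2*0 = 0)
Q = -1 (Q = -7 + 6 = -1)
Y(o, C) = C + 2*o (Y(o, C) = (C + o) + o = C + 2*o)
n(z, W) = -z (n(z, W) = 0 - z = -z)
((Q - j)*8)*n(Y(-1, -2), 0) = ((-1 - 1*10)*8)*(-(-2 + 2*(-1))) = ((-1 - 10)*8)*(-(-2 - 2)) = (-11*8)*(-1*(-4)) = -88*4 = -352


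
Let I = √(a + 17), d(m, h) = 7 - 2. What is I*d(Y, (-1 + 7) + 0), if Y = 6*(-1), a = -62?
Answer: 15*I*√5 ≈ 33.541*I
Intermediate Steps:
Y = -6
d(m, h) = 5
I = 3*I*√5 (I = √(-62 + 17) = √(-45) = 3*I*√5 ≈ 6.7082*I)
I*d(Y, (-1 + 7) + 0) = (3*I*√5)*5 = 15*I*√5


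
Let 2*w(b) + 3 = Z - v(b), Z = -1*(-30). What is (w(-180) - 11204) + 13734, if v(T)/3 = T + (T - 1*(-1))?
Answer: 3082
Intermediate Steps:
v(T) = 3 + 6*T (v(T) = 3*(T + (T - 1*(-1))) = 3*(T + (T + 1)) = 3*(T + (1 + T)) = 3*(1 + 2*T) = 3 + 6*T)
Z = 30
w(b) = 12 - 3*b (w(b) = -3/2 + (30 - (3 + 6*b))/2 = -3/2 + (30 + (-3 - 6*b))/2 = -3/2 + (27 - 6*b)/2 = -3/2 + (27/2 - 3*b) = 12 - 3*b)
(w(-180) - 11204) + 13734 = ((12 - 3*(-180)) - 11204) + 13734 = ((12 + 540) - 11204) + 13734 = (552 - 11204) + 13734 = -10652 + 13734 = 3082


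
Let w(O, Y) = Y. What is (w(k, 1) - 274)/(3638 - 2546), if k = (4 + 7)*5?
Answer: -¼ ≈ -0.25000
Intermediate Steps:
k = 55 (k = 11*5 = 55)
(w(k, 1) - 274)/(3638 - 2546) = (1 - 274)/(3638 - 2546) = -273/1092 = -273*1/1092 = -¼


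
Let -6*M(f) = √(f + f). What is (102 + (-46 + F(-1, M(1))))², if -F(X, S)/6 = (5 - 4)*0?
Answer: 3136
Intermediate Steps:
M(f) = -√2*√f/6 (M(f) = -√(f + f)/6 = -√2*√f/6)
F(X, S) = 0 (F(X, S) = -6*(5 - 4)*0 = -6*0 = 0)
(102 + (-46 + F(-1, M(1))))² = (102 + (-46 + 0))² = (102 - 46)² = 56² = 3136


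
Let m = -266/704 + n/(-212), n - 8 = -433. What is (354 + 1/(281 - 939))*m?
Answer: 7069688781/12275648 ≈ 575.91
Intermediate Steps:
n = -425 (n = 8 - 433 = -425)
m = 30351/18656 (m = -266/704 - 425/(-212) = -266*1/704 - 425*(-1/212) = -133/352 + 425/212 = 30351/18656 ≈ 1.6269)
(354 + 1/(281 - 939))*m = (354 + 1/(281 - 939))*(30351/18656) = (354 + 1/(-658))*(30351/18656) = (354 - 1/658)*(30351/18656) = (232931/658)*(30351/18656) = 7069688781/12275648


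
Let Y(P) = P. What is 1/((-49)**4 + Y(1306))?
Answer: 1/5766107 ≈ 1.7343e-7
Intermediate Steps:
1/((-49)**4 + Y(1306)) = 1/((-49)**4 + 1306) = 1/(5764801 + 1306) = 1/5766107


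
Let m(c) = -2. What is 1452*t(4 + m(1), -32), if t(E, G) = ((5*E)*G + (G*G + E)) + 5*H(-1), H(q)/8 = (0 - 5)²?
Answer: 2477112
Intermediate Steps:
H(q) = 200 (H(q) = 8*(0 - 5)² = 8*(-5)² = 8*25 = 200)
t(E, G) = 1000 + E + G² + 5*E*G (t(E, G) = ((5*E)*G + (G*G + E)) + 5*200 = (5*E*G + (G² + E)) + 1000 = (5*E*G + (E + G²)) + 1000 = (E + G² + 5*E*G) + 1000 = 1000 + E + G² + 5*E*G)
1452*t(4 + m(1), -32) = 1452*(1000 + (4 - 2) + (-32)² + 5*(4 - 2)*(-32)) = 1452*(1000 + 2 + 1024 + 5*2*(-32)) = 1452*(1000 + 2 + 1024 - 320) = 1452*1706 = 2477112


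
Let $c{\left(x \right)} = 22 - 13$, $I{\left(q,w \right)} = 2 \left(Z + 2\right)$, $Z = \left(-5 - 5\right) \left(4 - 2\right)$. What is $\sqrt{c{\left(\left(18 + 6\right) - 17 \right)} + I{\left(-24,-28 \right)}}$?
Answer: $3 i \sqrt{3} \approx 5.1962 i$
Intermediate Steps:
$Z = -20$ ($Z = \left(-10\right) 2 = -20$)
$I{\left(q,w \right)} = -36$ ($I{\left(q,w \right)} = 2 \left(-20 + 2\right) = 2 \left(-18\right) = -36$)
$c{\left(x \right)} = 9$
$\sqrt{c{\left(\left(18 + 6\right) - 17 \right)} + I{\left(-24,-28 \right)}} = \sqrt{9 - 36} = \sqrt{-27} = 3 i \sqrt{3}$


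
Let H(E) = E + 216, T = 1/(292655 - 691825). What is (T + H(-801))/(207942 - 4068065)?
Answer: 233514451/1540845297910 ≈ 0.00015155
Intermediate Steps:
T = -1/399170 (T = 1/(-399170) = -1/399170 ≈ -2.5052e-6)
H(E) = 216 + E
(T + H(-801))/(207942 - 4068065) = (-1/399170 + (216 - 801))/(207942 - 4068065) = (-1/399170 - 585)/(-3860123) = -233514451/399170*(-1/3860123) = 233514451/1540845297910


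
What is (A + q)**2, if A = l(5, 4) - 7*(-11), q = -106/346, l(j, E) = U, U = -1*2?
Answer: 166978084/29929 ≈ 5579.1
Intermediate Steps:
U = -2
l(j, E) = -2
q = -53/173 (q = -106*1/346 = -53/173 ≈ -0.30636)
A = 75 (A = -2 - 7*(-11) = -2 + 77 = 75)
(A + q)**2 = (75 - 53/173)**2 = (12922/173)**2 = 166978084/29929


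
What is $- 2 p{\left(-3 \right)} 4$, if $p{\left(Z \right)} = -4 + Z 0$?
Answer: $32$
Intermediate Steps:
$p{\left(Z \right)} = -4$ ($p{\left(Z \right)} = -4 + 0 = -4$)
$- 2 p{\left(-3 \right)} 4 = \left(-2\right) \left(-4\right) 4 = 8 \cdot 4 = 32$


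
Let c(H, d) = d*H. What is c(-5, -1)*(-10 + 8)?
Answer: -10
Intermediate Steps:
c(H, d) = H*d
c(-5, -1)*(-10 + 8) = (-5*(-1))*(-10 + 8) = 5*(-2) = -10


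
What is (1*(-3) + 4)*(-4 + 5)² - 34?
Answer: -33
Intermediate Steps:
(1*(-3) + 4)*(-4 + 5)² - 34 = (-3 + 4)*1² - 34 = 1*1 - 34 = 1 - 34 = -33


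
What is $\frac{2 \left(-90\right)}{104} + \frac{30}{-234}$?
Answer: $- \frac{145}{78} \approx -1.859$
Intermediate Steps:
$\frac{2 \left(-90\right)}{104} + \frac{30}{-234} = \left(-180\right) \frac{1}{104} + 30 \left(- \frac{1}{234}\right) = - \frac{45}{26} - \frac{5}{39} = - \frac{145}{78}$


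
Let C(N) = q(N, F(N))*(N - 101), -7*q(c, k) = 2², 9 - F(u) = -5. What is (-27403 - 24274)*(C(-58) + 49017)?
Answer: -17764227135/7 ≈ -2.5377e+9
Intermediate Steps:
F(u) = 14 (F(u) = 9 - 1*(-5) = 9 + 5 = 14)
q(c, k) = -4/7 (q(c, k) = -⅐*2² = -⅐*4 = -4/7)
C(N) = 404/7 - 4*N/7 (C(N) = -4*(N - 101)/7 = -4*(-101 + N)/7 = 404/7 - 4*N/7)
(-27403 - 24274)*(C(-58) + 49017) = (-27403 - 24274)*((404/7 - 4/7*(-58)) + 49017) = -51677*((404/7 + 232/7) + 49017) = -51677*(636/7 + 49017) = -51677*343755/7 = -17764227135/7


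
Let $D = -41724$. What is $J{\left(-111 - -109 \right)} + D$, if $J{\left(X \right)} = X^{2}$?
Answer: $-41720$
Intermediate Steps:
$J{\left(-111 - -109 \right)} + D = \left(-111 - -109\right)^{2} - 41724 = \left(-111 + 109\right)^{2} - 41724 = \left(-2\right)^{2} - 41724 = 4 - 41724 = -41720$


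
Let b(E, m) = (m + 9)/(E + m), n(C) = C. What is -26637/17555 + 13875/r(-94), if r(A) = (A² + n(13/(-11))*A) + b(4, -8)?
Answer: 231379443/6910718855 ≈ 0.033481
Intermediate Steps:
b(E, m) = (9 + m)/(E + m)
r(A) = -¼ + A² - 13*A/11 (r(A) = (A² + (13/(-11))*A) + (9 - 8)/(4 - 8) = (A² + (13*(-1/11))*A) + 1/(-4) = (A² - 13*A/11) - ¼*1 = (A² - 13*A/11) - ¼ = -¼ + A² - 13*A/11)
-26637/17555 + 13875/r(-94) = -26637/17555 + 13875/(-¼ + (-94)² - 13/11*(-94)) = -26637*1/17555 + 13875/(-¼ + 8836 + 1222/11) = -26637/17555 + 13875/(393661/44) = -26637/17555 + 13875*(44/393661) = -26637/17555 + 610500/393661 = 231379443/6910718855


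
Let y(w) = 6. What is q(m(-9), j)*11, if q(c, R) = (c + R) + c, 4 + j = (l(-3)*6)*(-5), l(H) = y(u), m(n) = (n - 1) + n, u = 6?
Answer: -2442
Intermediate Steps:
m(n) = -1 + 2*n (m(n) = (-1 + n) + n = -1 + 2*n)
l(H) = 6
j = -184 (j = -4 + (6*6)*(-5) = -4 + 36*(-5) = -4 - 180 = -184)
q(c, R) = R + 2*c (q(c, R) = (R + c) + c = R + 2*c)
q(m(-9), j)*11 = (-184 + 2*(-1 + 2*(-9)))*11 = (-184 + 2*(-1 - 18))*11 = (-184 + 2*(-19))*11 = (-184 - 38)*11 = -222*11 = -2442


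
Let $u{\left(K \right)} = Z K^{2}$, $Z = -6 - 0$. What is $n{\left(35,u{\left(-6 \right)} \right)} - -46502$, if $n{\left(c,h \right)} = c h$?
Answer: $38942$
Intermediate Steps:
$Z = -6$ ($Z = -6 + 0 = -6$)
$u{\left(K \right)} = - 6 K^{2}$
$n{\left(35,u{\left(-6 \right)} \right)} - -46502 = 35 \left(- 6 \left(-6\right)^{2}\right) - -46502 = 35 \left(\left(-6\right) 36\right) + 46502 = 35 \left(-216\right) + 46502 = -7560 + 46502 = 38942$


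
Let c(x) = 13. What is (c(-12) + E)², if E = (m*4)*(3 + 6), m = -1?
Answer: 529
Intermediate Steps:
E = -36 (E = (-1*4)*(3 + 6) = -4*9 = -36)
(c(-12) + E)² = (13 - 36)² = (-23)² = 529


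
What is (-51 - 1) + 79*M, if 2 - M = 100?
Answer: -7794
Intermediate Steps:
M = -98 (M = 2 - 1*100 = 2 - 100 = -98)
(-51 - 1) + 79*M = (-51 - 1) + 79*(-98) = -52 - 7742 = -7794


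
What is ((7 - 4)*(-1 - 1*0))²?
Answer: 9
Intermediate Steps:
((7 - 4)*(-1 - 1*0))² = (3*(-1 + 0))² = (3*(-1))² = (-3)² = 9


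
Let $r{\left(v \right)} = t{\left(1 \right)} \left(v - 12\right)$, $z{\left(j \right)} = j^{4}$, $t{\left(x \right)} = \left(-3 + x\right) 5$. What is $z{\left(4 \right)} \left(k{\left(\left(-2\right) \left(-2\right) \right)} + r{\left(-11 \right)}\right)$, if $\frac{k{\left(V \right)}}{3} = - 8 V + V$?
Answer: $37376$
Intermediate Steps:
$t{\left(x \right)} = -15 + 5 x$
$r{\left(v \right)} = 120 - 10 v$ ($r{\left(v \right)} = \left(-15 + 5 \cdot 1\right) \left(v - 12\right) = \left(-15 + 5\right) \left(-12 + v\right) = - 10 \left(-12 + v\right) = 120 - 10 v$)
$k{\left(V \right)} = - 21 V$ ($k{\left(V \right)} = 3 \left(- 8 V + V\right) = 3 \left(- 7 V\right) = - 21 V$)
$z{\left(4 \right)} \left(k{\left(\left(-2\right) \left(-2\right) \right)} + r{\left(-11 \right)}\right) = 4^{4} \left(- 21 \left(\left(-2\right) \left(-2\right)\right) + \left(120 - -110\right)\right) = 256 \left(\left(-21\right) 4 + \left(120 + 110\right)\right) = 256 \left(-84 + 230\right) = 256 \cdot 146 = 37376$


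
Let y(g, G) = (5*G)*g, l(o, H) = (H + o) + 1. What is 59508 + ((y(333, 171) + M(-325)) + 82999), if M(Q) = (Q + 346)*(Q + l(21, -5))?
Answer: 420754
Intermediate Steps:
l(o, H) = 1 + H + o
y(g, G) = 5*G*g
M(Q) = (17 + Q)*(346 + Q) (M(Q) = (Q + 346)*(Q + (1 - 5 + 21)) = (346 + Q)*(Q + 17) = (346 + Q)*(17 + Q) = (17 + Q)*(346 + Q))
59508 + ((y(333, 171) + M(-325)) + 82999) = 59508 + ((5*171*333 + (5882 + (-325)² + 363*(-325))) + 82999) = 59508 + ((284715 + (5882 + 105625 - 117975)) + 82999) = 59508 + ((284715 - 6468) + 82999) = 59508 + (278247 + 82999) = 59508 + 361246 = 420754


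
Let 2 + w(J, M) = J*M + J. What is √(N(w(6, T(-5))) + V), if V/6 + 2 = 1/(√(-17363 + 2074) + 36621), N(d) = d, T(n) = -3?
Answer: √2*√((-13*√15289 + 476070*I)/(√15289 - 36621*I)) ≈ 5.4245e-8 - 5.099*I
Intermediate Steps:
w(J, M) = -2 + J + J*M (w(J, M) = -2 + (J*M + J) = -2 + (J + J*M) = -2 + J + J*M)
V = -12 + 6/(36621 + I*√15289) (V = -12 + 6/(√(-17363 + 2074) + 36621) = -12 + 6/(√(-15289) + 36621) = -12 + 6/(I*√15289 + 36621) = -12 + 6/(36621 + I*√15289) ≈ -12.0 - 5.5319e-7*I)
√(N(w(6, T(-5))) + V) = √((-2 + 6 + 6*(-3)) + 6*(-2*√15289 + 73241*I)/(√15289 - 36621*I)) = √((-2 + 6 - 18) + 6*(-2*√15289 + 73241*I)/(√15289 - 36621*I)) = √(-14 + 6*(-2*√15289 + 73241*I)/(√15289 - 36621*I))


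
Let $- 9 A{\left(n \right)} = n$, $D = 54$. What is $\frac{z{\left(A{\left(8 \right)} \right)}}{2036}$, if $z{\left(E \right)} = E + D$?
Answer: $\frac{239}{9162} \approx 0.026086$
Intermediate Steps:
$A{\left(n \right)} = - \frac{n}{9}$
$z{\left(E \right)} = 54 + E$ ($z{\left(E \right)} = E + 54 = 54 + E$)
$\frac{z{\left(A{\left(8 \right)} \right)}}{2036} = \frac{54 - \frac{8}{9}}{2036} = \left(54 - \frac{8}{9}\right) \frac{1}{2036} = \frac{478}{9} \cdot \frac{1}{2036} = \frac{239}{9162}$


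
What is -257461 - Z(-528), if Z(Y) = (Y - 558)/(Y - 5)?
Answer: -137227799/533 ≈ -2.5746e+5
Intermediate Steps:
Z(Y) = (-558 + Y)/(-5 + Y)
-257461 - Z(-528) = -257461 - (-558 - 528)/(-5 - 528) = -257461 - (-1086)/(-533) = -257461 - (-1)*(-1086)/533 = -257461 - 1*1086/533 = -257461 - 1086/533 = -137227799/533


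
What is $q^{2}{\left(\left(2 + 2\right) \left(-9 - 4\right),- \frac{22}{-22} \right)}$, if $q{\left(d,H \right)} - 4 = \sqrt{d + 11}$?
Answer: $\left(4 + i \sqrt{41}\right)^{2} \approx -25.0 + 51.225 i$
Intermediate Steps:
$q{\left(d,H \right)} = 4 + \sqrt{11 + d}$ ($q{\left(d,H \right)} = 4 + \sqrt{d + 11} = 4 + \sqrt{11 + d}$)
$q^{2}{\left(\left(2 + 2\right) \left(-9 - 4\right),- \frac{22}{-22} \right)} = \left(4 + \sqrt{11 + \left(2 + 2\right) \left(-9 - 4\right)}\right)^{2} = \left(4 + \sqrt{11 + 4 \left(-13\right)}\right)^{2} = \left(4 + \sqrt{11 - 52}\right)^{2} = \left(4 + \sqrt{-41}\right)^{2} = \left(4 + i \sqrt{41}\right)^{2}$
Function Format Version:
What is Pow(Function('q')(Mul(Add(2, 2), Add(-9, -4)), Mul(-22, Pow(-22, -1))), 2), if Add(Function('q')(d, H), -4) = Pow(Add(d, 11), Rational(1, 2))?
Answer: Pow(Add(4, Mul(I, Pow(41, Rational(1, 2)))), 2) ≈ Add(-25.000, Mul(51.225, I))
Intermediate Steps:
Function('q')(d, H) = Add(4, Pow(Add(11, d), Rational(1, 2))) (Function('q')(d, H) = Add(4, Pow(Add(d, 11), Rational(1, 2))) = Add(4, Pow(Add(11, d), Rational(1, 2))))
Pow(Function('q')(Mul(Add(2, 2), Add(-9, -4)), Mul(-22, Pow(-22, -1))), 2) = Pow(Add(4, Pow(Add(11, Mul(Add(2, 2), Add(-9, -4))), Rational(1, 2))), 2) = Pow(Add(4, Pow(Add(11, Mul(4, -13)), Rational(1, 2))), 2) = Pow(Add(4, Pow(Add(11, -52), Rational(1, 2))), 2) = Pow(Add(4, Pow(-41, Rational(1, 2))), 2) = Pow(Add(4, Mul(I, Pow(41, Rational(1, 2)))), 2)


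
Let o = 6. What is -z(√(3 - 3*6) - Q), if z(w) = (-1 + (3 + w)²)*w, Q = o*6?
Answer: 37638 - 3449*I*√15 ≈ 37638.0 - 13358.0*I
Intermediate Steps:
Q = 36 (Q = 6*6 = 36)
z(w) = w*(-1 + (3 + w)²)
-z(√(3 - 3*6) - Q) = -(√(3 - 3*6) - 1*36)*(-1 + (3 + (√(3 - 3*6) - 1*36))²) = -(√(3 - 18) - 36)*(-1 + (3 + (√(3 - 18) - 36))²) = -(√(-15) - 36)*(-1 + (3 + (√(-15) - 36))²) = -(I*√15 - 36)*(-1 + (3 + (I*√15 - 36))²) = -(-36 + I*√15)*(-1 + (3 + (-36 + I*√15))²) = -(-36 + I*√15)*(-1 + (-33 + I*√15)²) = -(-1 + (-33 + I*√15)²)*(-36 + I*√15)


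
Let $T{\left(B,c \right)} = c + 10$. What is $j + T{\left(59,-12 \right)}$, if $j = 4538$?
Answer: $4536$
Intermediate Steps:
$T{\left(B,c \right)} = 10 + c$
$j + T{\left(59,-12 \right)} = 4538 + \left(10 - 12\right) = 4538 - 2 = 4536$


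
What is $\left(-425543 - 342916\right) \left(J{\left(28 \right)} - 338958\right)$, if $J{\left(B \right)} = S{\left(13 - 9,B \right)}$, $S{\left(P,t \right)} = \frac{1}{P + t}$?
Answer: $\frac{8335209654645}{32} \approx 2.6048 \cdot 10^{11}$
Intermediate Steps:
$J{\left(B \right)} = \frac{1}{4 + B}$ ($J{\left(B \right)} = \frac{1}{\left(13 - 9\right) + B} = \frac{1}{4 + B}$)
$\left(-425543 - 342916\right) \left(J{\left(28 \right)} - 338958\right) = \left(-425543 - 342916\right) \left(\frac{1}{4 + 28} - 338958\right) = - 768459 \left(\frac{1}{32} - 338958\right) = \left(-768459\right) \left(- \frac{10846655}{32}\right) = \frac{8335209654645}{32}$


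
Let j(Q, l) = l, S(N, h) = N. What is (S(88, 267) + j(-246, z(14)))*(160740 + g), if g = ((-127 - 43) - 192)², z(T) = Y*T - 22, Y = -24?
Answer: -78781680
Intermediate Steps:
z(T) = -22 - 24*T (z(T) = -24*T - 22 = -22 - 24*T)
g = 131044 (g = (-170 - 192)² = (-362)² = 131044)
(S(88, 267) + j(-246, z(14)))*(160740 + g) = (88 + (-22 - 24*14))*(160740 + 131044) = (88 + (-22 - 336))*291784 = (88 - 358)*291784 = -270*291784 = -78781680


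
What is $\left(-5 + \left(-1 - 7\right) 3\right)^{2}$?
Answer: $841$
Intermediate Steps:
$\left(-5 + \left(-1 - 7\right) 3\right)^{2} = \left(-5 - 24\right)^{2} = \left(-29\right)^{2} = 841$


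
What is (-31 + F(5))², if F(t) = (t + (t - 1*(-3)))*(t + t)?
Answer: 9801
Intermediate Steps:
F(t) = 2*t*(3 + 2*t) (F(t) = (t + (t + 3))*(2*t) = (t + (3 + t))*(2*t) = (3 + 2*t)*(2*t) = 2*t*(3 + 2*t))
(-31 + F(5))² = (-31 + 2*5*(3 + 2*5))² = (-31 + 2*5*(3 + 10))² = (-31 + 2*5*13)² = (-31 + 130)² = 99² = 9801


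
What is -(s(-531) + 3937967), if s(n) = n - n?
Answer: -3937967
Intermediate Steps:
s(n) = 0
-(s(-531) + 3937967) = -(0 + 3937967) = -1*3937967 = -3937967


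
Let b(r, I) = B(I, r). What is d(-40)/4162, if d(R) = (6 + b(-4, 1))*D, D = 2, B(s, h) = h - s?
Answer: 1/2081 ≈ 0.00048054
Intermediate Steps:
b(r, I) = r - I
d(R) = 2 (d(R) = (6 + (-4 - 1*1))*2 = (6 + (-4 - 1))*2 = (6 - 5)*2 = 1*2 = 2)
d(-40)/4162 = 2/4162 = 2*(1/4162) = 1/2081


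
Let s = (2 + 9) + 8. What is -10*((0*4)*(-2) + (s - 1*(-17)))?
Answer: -360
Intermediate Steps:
s = 19 (s = 11 + 8 = 19)
-10*((0*4)*(-2) + (s - 1*(-17))) = -10*((0*4)*(-2) + (19 - 1*(-17))) = -10*(0*(-2) + (19 + 17)) = -10*(0 + 36) = -10*36 = -360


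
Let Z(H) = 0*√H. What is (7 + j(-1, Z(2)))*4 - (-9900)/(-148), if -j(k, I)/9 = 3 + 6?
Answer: -13427/37 ≈ -362.89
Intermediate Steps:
Z(H) = 0
j(k, I) = -81 (j(k, I) = -9*(3 + 6) = -9*9 = -81)
(7 + j(-1, Z(2)))*4 - (-9900)/(-148) = (7 - 81)*4 - (-9900)/(-148) = -74*4 - (-9900)*(-1)/148 = -296 - 99*25/37 = -296 - 2475/37 = -13427/37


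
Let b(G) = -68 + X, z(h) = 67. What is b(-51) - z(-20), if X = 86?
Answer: -49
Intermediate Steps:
b(G) = 18 (b(G) = -68 + 86 = 18)
b(-51) - z(-20) = 18 - 1*67 = 18 - 67 = -49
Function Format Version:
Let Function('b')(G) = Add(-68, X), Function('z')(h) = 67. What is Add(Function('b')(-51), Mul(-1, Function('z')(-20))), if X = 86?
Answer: -49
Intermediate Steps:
Function('b')(G) = 18 (Function('b')(G) = Add(-68, 86) = 18)
Add(Function('b')(-51), Mul(-1, Function('z')(-20))) = Add(18, Mul(-1, 67)) = Add(18, -67) = -49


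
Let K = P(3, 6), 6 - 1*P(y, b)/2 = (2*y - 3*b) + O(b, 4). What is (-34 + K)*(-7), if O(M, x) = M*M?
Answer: 490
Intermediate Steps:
O(M, x) = M**2
P(y, b) = 12 - 4*y - 2*b**2 + 6*b (P(y, b) = 12 - 2*((2*y - 3*b) + b**2) = 12 - 2*((-3*b + 2*y) + b**2) = 12 - 2*(b**2 - 3*b + 2*y) = 12 + (-4*y - 2*b**2 + 6*b) = 12 - 4*y - 2*b**2 + 6*b)
K = -36 (K = 12 - 4*3 - 2*6**2 + 6*6 = 12 - 12 - 2*36 + 36 = 12 - 12 - 72 + 36 = -36)
(-34 + K)*(-7) = (-34 - 36)*(-7) = -70*(-7) = 490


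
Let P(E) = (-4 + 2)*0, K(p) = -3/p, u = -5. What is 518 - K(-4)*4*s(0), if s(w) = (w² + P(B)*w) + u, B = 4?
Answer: 533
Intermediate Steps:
P(E) = 0 (P(E) = -2*0 = 0)
s(w) = -5 + w² (s(w) = (w² + 0*w) - 5 = (w² + 0) - 5 = w² - 5 = -5 + w²)
518 - K(-4)*4*s(0) = 518 - -3/(-4)*4*(-5 + 0²) = 518 - -3*(-¼)*4*(-5 + 0) = 518 - (¾)*4*(-5) = 518 - 3*(-5) = 518 - 1*(-15) = 518 + 15 = 533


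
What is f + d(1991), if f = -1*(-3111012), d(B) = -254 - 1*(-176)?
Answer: 3110934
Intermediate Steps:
d(B) = -78 (d(B) = -254 + 176 = -78)
f = 3111012
f + d(1991) = 3111012 - 78 = 3110934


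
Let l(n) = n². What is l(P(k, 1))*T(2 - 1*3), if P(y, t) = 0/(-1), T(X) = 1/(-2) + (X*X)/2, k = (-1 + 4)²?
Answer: 0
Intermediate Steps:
k = 9 (k = 3² = 9)
T(X) = -½ + X²/2 (T(X) = 1*(-½) + X²*(½) = -½ + X²/2)
P(y, t) = 0 (P(y, t) = 0*(-1) = 0)
l(P(k, 1))*T(2 - 1*3) = 0²*(-½ + (2 - 1*3)²/2) = 0*(-½ + (2 - 3)²/2) = 0*(-½ + (½)*(-1)²) = 0*(-½ + (½)*1) = 0*(-½ + ½) = 0*0 = 0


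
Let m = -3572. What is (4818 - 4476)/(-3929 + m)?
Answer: -342/7501 ≈ -0.045594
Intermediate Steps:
(4818 - 4476)/(-3929 + m) = (4818 - 4476)/(-3929 - 3572) = 342/(-7501) = 342*(-1/7501) = -342/7501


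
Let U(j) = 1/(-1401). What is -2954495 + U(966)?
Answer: -4139247496/1401 ≈ -2.9545e+6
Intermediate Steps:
U(j) = -1/1401
-2954495 + U(966) = -2954495 - 1/1401 = -4139247496/1401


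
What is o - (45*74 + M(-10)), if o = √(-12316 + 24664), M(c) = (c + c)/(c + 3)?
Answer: -23330/7 + 42*√7 ≈ -3221.7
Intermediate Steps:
M(c) = 2*c/(3 + c) (M(c) = (2*c)/(3 + c) = 2*c/(3 + c))
o = 42*√7 (o = √12348 = 42*√7 ≈ 111.12)
o - (45*74 + M(-10)) = 42*√7 - (45*74 + 2*(-10)/(3 - 10)) = 42*√7 - (3330 + 2*(-10)/(-7)) = 42*√7 - (3330 + 2*(-10)*(-⅐)) = 42*√7 - (3330 + 20/7) = 42*√7 - 1*23330/7 = 42*√7 - 23330/7 = -23330/7 + 42*√7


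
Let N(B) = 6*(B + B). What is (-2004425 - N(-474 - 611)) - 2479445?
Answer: -4470850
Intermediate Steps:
N(B) = 12*B (N(B) = 6*(2*B) = 12*B)
(-2004425 - N(-474 - 611)) - 2479445 = (-2004425 - 12*(-474 - 611)) - 2479445 = (-2004425 - 12*(-1085)) - 2479445 = (-2004425 - 1*(-13020)) - 2479445 = (-2004425 + 13020) - 2479445 = -1991405 - 2479445 = -4470850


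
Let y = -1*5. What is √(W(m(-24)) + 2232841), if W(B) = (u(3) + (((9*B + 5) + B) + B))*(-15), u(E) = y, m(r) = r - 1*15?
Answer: 2*√559819 ≈ 1496.4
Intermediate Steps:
y = -5
m(r) = -15 + r (m(r) = r - 15 = -15 + r)
u(E) = -5
W(B) = -165*B (W(B) = (-5 + (((9*B + 5) + B) + B))*(-15) = (-5 + (((5 + 9*B) + B) + B))*(-15) = (-5 + ((5 + 10*B) + B))*(-15) = (-5 + (5 + 11*B))*(-15) = (11*B)*(-15) = -165*B)
√(W(m(-24)) + 2232841) = √(-165*(-15 - 24) + 2232841) = √(-165*(-39) + 2232841) = √(6435 + 2232841) = √2239276 = 2*√559819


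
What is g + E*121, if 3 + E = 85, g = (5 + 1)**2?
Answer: 9958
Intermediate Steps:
g = 36 (g = 6**2 = 36)
E = 82 (E = -3 + 85 = 82)
g + E*121 = 36 + 82*121 = 36 + 9922 = 9958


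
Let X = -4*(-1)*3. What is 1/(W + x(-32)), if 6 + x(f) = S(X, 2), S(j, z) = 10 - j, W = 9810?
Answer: 1/9802 ≈ 0.00010202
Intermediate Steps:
X = 12 (X = 4*3 = 12)
x(f) = -8 (x(f) = -6 + (10 - 1*12) = -6 + (10 - 12) = -6 - 2 = -8)
1/(W + x(-32)) = 1/(9810 - 8) = 1/9802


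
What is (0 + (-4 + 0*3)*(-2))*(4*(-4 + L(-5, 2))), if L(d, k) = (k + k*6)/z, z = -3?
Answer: -832/3 ≈ -277.33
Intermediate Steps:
L(d, k) = -7*k/3 (L(d, k) = (k + k*6)/(-3) = (k + 6*k)*(-1/3) = (7*k)*(-1/3) = -7*k/3)
(0 + (-4 + 0*3)*(-2))*(4*(-4 + L(-5, 2))) = (0 + (-4 + 0*3)*(-2))*(4*(-4 - 7/3*2)) = (0 + (-4 + 0)*(-2))*(4*(-4 - 14/3)) = (0 - 4*(-2))*(4*(-26/3)) = (0 + 8)*(-104/3) = 8*(-104/3) = -832/3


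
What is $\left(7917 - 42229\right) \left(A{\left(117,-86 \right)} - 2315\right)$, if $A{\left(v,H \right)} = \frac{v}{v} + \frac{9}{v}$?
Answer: $\frac{1032139272}{13} \approx 7.9395 \cdot 10^{7}$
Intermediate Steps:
$A{\left(v,H \right)} = 1 + \frac{9}{v}$
$\left(7917 - 42229\right) \left(A{\left(117,-86 \right)} - 2315\right) = \left(7917 - 42229\right) \left(\frac{9 + 117}{117} - 2315\right) = - 34312 \left(\frac{1}{117} \cdot 126 - 2315\right) = - 34312 \left(\frac{14}{13} - 2315\right) = \left(-34312\right) \left(- \frac{30081}{13}\right) = \frac{1032139272}{13}$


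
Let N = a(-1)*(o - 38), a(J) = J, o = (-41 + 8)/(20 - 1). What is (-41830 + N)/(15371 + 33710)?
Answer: -794015/932539 ≈ -0.85145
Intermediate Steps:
o = -33/19 ≈ -1.7368
N = 755/19 (N = -(-33/19 - 38) = -1*(-755/19) = 755/19 ≈ 39.737)
(-41830 + N)/(15371 + 33710) = (-41830 + 755/19)/(15371 + 33710) = -794015/19/49081 = -794015/19*1/49081 = -794015/932539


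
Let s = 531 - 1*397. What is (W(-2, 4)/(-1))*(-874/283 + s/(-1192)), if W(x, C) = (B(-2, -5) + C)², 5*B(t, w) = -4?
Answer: 6910272/210835 ≈ 32.776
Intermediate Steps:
s = 134 (s = 531 - 397 = 134)
B(t, w) = -⅘ (B(t, w) = (⅕)*(-4) = -⅘)
W(x, C) = (-⅘ + C)²
(W(-2, 4)/(-1))*(-874/283 + s/(-1192)) = (((-4 + 5*4)²/25)/(-1))*(-874/283 + 134/(-1192)) = (((-4 + 20)²/25)*(-1))*(-874*1/283 + 134*(-1/1192)) = (((1/25)*16²)*(-1))*(-874/283 - 67/596) = (((1/25)*256)*(-1))*(-539865/168668) = ((256/25)*(-1))*(-539865/168668) = -256/25*(-539865/168668) = 6910272/210835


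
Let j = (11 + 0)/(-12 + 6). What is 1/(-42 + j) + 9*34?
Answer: 80472/263 ≈ 305.98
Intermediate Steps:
j = -11/6 (j = 11/(-6) = 11*(-⅙) = -11/6 ≈ -1.8333)
1/(-42 + j) + 9*34 = 1/(-42 - 11/6) + 9*34 = 1/(-263/6) + 306 = -6/263 + 306 = 80472/263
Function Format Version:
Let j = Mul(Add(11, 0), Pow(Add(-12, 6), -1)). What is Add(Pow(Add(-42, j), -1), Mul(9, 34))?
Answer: Rational(80472, 263) ≈ 305.98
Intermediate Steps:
j = Rational(-11, 6) (j = Mul(11, Pow(-6, -1)) = Mul(11, Rational(-1, 6)) = Rational(-11, 6) ≈ -1.8333)
Add(Pow(Add(-42, j), -1), Mul(9, 34)) = Add(Pow(Add(-42, Rational(-11, 6)), -1), Mul(9, 34)) = Add(Pow(Rational(-263, 6), -1), 306) = Add(Rational(-6, 263), 306) = Rational(80472, 263)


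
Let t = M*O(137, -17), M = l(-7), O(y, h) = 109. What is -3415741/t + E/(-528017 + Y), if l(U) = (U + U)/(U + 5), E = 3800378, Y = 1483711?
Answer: -232964535060/52085323 ≈ -4472.8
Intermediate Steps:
l(U) = 2*U/(5 + U) (l(U) = (2*U)/(5 + U) = 2*U/(5 + U))
M = 7 (M = 2*(-7)/(5 - 7) = 2*(-7)/(-2) = 2*(-7)*(-½) = 7)
t = 763 (t = 7*109 = 763)
-3415741/t + E/(-528017 + Y) = -3415741/763 + 3800378/(-528017 + 1483711) = -3415741*1/763 + 3800378/955694 = -487963/109 + 3800378*(1/955694) = -487963/109 + 1900189/477847 = -232964535060/52085323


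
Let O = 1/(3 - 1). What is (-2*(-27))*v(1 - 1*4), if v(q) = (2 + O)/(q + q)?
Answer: -45/2 ≈ -22.500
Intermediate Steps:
O = ½ (O = 1/2 = ½ ≈ 0.50000)
v(q) = 5/(4*q) (v(q) = (2 + ½)/(q + q) = 5/(2*((2*q))) = 5*(1/(2*q))/2 = 5/(4*q))
(-2*(-27))*v(1 - 1*4) = (-2*(-27))*(5/(4*(1 - 1*4))) = 54*(5/(4*(1 - 4))) = 54*((5/4)/(-3)) = 54*((5/4)*(-⅓)) = 54*(-5/12) = -45/2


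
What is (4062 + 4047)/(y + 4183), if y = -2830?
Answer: 2703/451 ≈ 5.9933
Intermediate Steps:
(4062 + 4047)/(y + 4183) = (4062 + 4047)/(-2830 + 4183) = 8109/1353 = 8109*(1/1353) = 2703/451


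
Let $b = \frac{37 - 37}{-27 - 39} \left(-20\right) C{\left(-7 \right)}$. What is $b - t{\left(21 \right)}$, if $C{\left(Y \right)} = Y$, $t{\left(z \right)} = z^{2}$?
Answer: $-441$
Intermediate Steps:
$b = 0$ ($b = \frac{37 - 37}{-27 - 39} \left(-20\right) \left(-7\right) = \frac{0}{-66} \left(-20\right) \left(-7\right) = 0 \left(- \frac{1}{66}\right) \left(-20\right) \left(-7\right) = 0 \left(-20\right) \left(-7\right) = 0 \left(-7\right) = 0$)
$b - t{\left(21 \right)} = 0 - 21^{2} = 0 - 441 = -441$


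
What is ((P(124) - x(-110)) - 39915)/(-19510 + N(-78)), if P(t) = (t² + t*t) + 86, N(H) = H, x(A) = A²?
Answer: 21177/19588 ≈ 1.0811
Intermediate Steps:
P(t) = 86 + 2*t² (P(t) = (t² + t²) + 86 = 2*t² + 86 = 86 + 2*t²)
((P(124) - x(-110)) - 39915)/(-19510 + N(-78)) = (((86 + 2*124²) - 1*(-110)²) - 39915)/(-19510 - 78) = (((86 + 2*15376) - 1*12100) - 39915)/(-19588) = (((86 + 30752) - 12100) - 39915)*(-1/19588) = ((30838 - 12100) - 39915)*(-1/19588) = (18738 - 39915)*(-1/19588) = -21177*(-1/19588) = 21177/19588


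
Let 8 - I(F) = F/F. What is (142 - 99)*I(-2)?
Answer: 301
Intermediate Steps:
I(F) = 7 (I(F) = 8 - F/F = 8 - 1*1 = 8 - 1 = 7)
(142 - 99)*I(-2) = (142 - 99)*7 = 43*7 = 301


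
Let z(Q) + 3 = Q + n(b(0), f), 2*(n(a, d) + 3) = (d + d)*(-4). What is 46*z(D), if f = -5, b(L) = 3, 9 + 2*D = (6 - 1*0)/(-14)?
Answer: 2990/7 ≈ 427.14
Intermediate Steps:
D = -33/7 (D = -9/2 + ((6 - 1*0)/(-14))/2 = -9/2 + ((6 + 0)*(-1/14))/2 = -9/2 + (6*(-1/14))/2 = -9/2 + (½)*(-3/7) = -9/2 - 3/14 = -33/7 ≈ -4.7143)
n(a, d) = -3 - 4*d (n(a, d) = -3 + ((d + d)*(-4))/2 = -3 + ((2*d)*(-4))/2 = -3 + (-8*d)/2 = -3 - 4*d)
z(Q) = 14 + Q (z(Q) = -3 + (Q + (-3 - 4*(-5))) = -3 + (Q + (-3 + 20)) = -3 + (Q + 17) = -3 + (17 + Q) = 14 + Q)
46*z(D) = 46*(14 - 33/7) = 46*(65/7) = 2990/7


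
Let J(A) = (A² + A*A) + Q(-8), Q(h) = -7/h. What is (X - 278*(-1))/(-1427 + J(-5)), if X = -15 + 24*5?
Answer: -3064/11009 ≈ -0.27832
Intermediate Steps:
X = 105 (X = -15 + 120 = 105)
J(A) = 7/8 + 2*A² (J(A) = (A² + A*A) - 7/(-8) = (A² + A²) - 7*(-⅛) = 2*A² + 7/8 = 7/8 + 2*A²)
(X - 278*(-1))/(-1427 + J(-5)) = (105 - 278*(-1))/(-1427 + (7/8 + 2*(-5)²)) = (105 + 278)/(-1427 + (7/8 + 2*25)) = 383/(-1427 + (7/8 + 50)) = 383/(-1427 + 407/8) = 383/(-11009/8) = 383*(-8/11009) = -3064/11009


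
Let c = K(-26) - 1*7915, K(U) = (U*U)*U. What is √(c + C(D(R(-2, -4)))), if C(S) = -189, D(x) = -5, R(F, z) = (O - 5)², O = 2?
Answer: 4*I*√1605 ≈ 160.25*I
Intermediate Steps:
K(U) = U³ (K(U) = U²*U = U³)
R(F, z) = 9 (R(F, z) = (2 - 5)² = (-3)² = 9)
c = -25491 (c = (-26)³ - 1*7915 = -17576 - 7915 = -25491)
√(c + C(D(R(-2, -4)))) = √(-25491 - 189) = √(-25680) = 4*I*√1605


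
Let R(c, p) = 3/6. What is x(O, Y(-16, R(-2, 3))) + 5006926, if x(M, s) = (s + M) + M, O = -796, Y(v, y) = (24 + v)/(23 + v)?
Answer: 35037346/7 ≈ 5.0053e+6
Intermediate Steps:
R(c, p) = ½ (R(c, p) = 3*(⅙) = ½)
Y(v, y) = (24 + v)/(23 + v)
x(M, s) = s + 2*M (x(M, s) = (M + s) + M = s + 2*M)
x(O, Y(-16, R(-2, 3))) + 5006926 = ((24 - 16)/(23 - 16) + 2*(-796)) + 5006926 = (8/7 - 1592) + 5006926 = -11136/7 + 5006926 = 35037346/7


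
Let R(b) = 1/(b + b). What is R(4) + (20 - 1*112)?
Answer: -735/8 ≈ -91.875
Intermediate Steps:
R(b) = 1/(2*b)
R(4) + (20 - 1*112) = (½)/4 + (20 - 1*112) = (½)*(¼) + (20 - 112) = ⅛ - 92 = -735/8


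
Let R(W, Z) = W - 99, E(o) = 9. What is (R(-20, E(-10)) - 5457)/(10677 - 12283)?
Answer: 2788/803 ≈ 3.4720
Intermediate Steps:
R(W, Z) = -99 + W
(R(-20, E(-10)) - 5457)/(10677 - 12283) = ((-99 - 20) - 5457)/(10677 - 12283) = (-119 - 5457)/(-1606) = -5576*(-1/1606) = 2788/803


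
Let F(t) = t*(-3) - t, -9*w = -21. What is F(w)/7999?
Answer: -28/23997 ≈ -0.0011668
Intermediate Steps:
w = 7/3 (w = -1/9*(-21) = 7/3 ≈ 2.3333)
F(t) = -4*t (F(t) = -3*t - t = -4*t)
F(w)/7999 = -4*7/3/7999 = -28/3*1/7999 = -28/23997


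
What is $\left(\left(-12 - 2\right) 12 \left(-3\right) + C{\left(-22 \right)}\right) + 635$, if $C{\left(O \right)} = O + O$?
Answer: $1095$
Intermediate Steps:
$C{\left(O \right)} = 2 O$
$\left(\left(-12 - 2\right) 12 \left(-3\right) + C{\left(-22 \right)}\right) + 635 = \left(\left(-12 - 2\right) 12 \left(-3\right) + 2 \left(-22\right)\right) + 635 = \left(\left(-14\right) 12 \left(-3\right) - 44\right) + 635 = \left(\left(-168\right) \left(-3\right) - 44\right) + 635 = \left(504 - 44\right) + 635 = 460 + 635 = 1095$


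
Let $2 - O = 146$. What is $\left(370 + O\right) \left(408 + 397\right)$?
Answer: $181930$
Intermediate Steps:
$O = -144$ ($O = 2 - 146 = -144$)
$\left(370 + O\right) \left(408 + 397\right) = \left(370 - 144\right) \left(408 + 397\right) = 226 \cdot 805 = 181930$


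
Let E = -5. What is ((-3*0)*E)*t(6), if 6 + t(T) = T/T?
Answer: 0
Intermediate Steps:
t(T) = -5 (t(T) = -6 + T/T = -6 + 1 = -5)
((-3*0)*E)*t(6) = (-3*0*(-5))*(-5) = (0*(-5))*(-5) = 0*(-5) = 0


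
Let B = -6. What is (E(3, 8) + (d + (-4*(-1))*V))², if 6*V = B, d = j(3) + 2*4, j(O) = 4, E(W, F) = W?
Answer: 121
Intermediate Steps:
d = 12 (d = 4 + 2*4 = 4 + 8 = 12)
V = -1 (V = (⅙)*(-6) = -1)
(E(3, 8) + (d + (-4*(-1))*V))² = (3 + (12 - 4*(-1)*(-1)))² = (3 + (12 + 4*(-1)))² = (3 + (12 - 4))² = (3 + 8)² = 11² = 121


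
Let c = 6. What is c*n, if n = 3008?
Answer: 18048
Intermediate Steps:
c*n = 6*3008 = 18048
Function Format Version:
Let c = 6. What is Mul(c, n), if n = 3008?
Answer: 18048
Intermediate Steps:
Mul(c, n) = Mul(6, 3008) = 18048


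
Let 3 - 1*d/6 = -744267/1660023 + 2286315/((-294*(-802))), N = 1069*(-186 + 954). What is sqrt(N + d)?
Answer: sqrt(880252165297038346213706)/1035485458 ≈ 906.07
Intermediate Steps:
N = 820992 (N = 1069*768 = 820992)
d = -271733972053/7248398206 (d = 18 - 6*(-744267/1660023 + 2286315/((-294*(-802)))) = 18 - 6*(-744267*1/1660023 + 2286315/235788) = 18 - 6*(-248089/553341 + 2286315*(1/235788)) = 18 - 6*(-248089/553341 + 762105/78596) = 18 - 6*402205139761/43490389236 = 18 - 402205139761/7248398206 = -271733972053/7248398206 ≈ -37.489)
sqrt(N + d) = sqrt(820992 - 271733972053/7248398206) = sqrt(5950605205968299/7248398206) = sqrt(880252165297038346213706)/1035485458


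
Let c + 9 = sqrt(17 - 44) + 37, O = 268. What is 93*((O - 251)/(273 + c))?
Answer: 475881/90628 - 4743*I*sqrt(3)/90628 ≈ 5.2509 - 0.090647*I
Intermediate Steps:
c = 28 + 3*I*sqrt(3) (c = -9 + (sqrt(17 - 44) + 37) = -9 + (sqrt(-27) + 37) = -9 + (3*I*sqrt(3) + 37) = -9 + (37 + 3*I*sqrt(3)) = 28 + 3*I*sqrt(3) ≈ 28.0 + 5.1962*I)
93*((O - 251)/(273 + c)) = 93*((268 - 251)/(273 + (28 + 3*I*sqrt(3)))) = 93*(17/(301 + 3*I*sqrt(3))) = 1581/(301 + 3*I*sqrt(3))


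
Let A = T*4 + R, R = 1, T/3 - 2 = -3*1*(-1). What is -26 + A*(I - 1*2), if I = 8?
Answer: 340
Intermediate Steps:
T = 15 (T = 6 + 3*(-3*1*(-1)) = 6 + 3*(-3*(-1)) = 6 + 3*3 = 6 + 9 = 15)
A = 61 (A = 15*4 + 1 = 60 + 1 = 61)
-26 + A*(I - 1*2) = -26 + 61*(8 - 1*2) = -26 + 61*(8 - 2) = -26 + 61*6 = -26 + 366 = 340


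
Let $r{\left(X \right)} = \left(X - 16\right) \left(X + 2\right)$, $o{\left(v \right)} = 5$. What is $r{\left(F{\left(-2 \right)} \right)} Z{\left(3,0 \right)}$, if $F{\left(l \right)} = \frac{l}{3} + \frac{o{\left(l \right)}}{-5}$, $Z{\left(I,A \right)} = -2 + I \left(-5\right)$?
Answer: $\frac{901}{9} \approx 100.11$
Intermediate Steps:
$Z{\left(I,A \right)} = -2 - 5 I$
$F{\left(l \right)} = -1 + \frac{l}{3}$ ($F{\left(l \right)} = \frac{l}{3} + \frac{5}{-5} = l \frac{1}{3} + 5 \left(- \frac{1}{5}\right) = \frac{l}{3} - 1 = -1 + \frac{l}{3}$)
$r{\left(X \right)} = \left(-16 + X\right) \left(2 + X\right)$
$r{\left(F{\left(-2 \right)} \right)} Z{\left(3,0 \right)} = \left(-32 + \left(-1 + \frac{1}{3} \left(-2\right)\right)^{2} - 14 \left(-1 + \frac{1}{3} \left(-2\right)\right)\right) \left(-2 - 15\right) = \left(-32 + \left(-1 - \frac{2}{3}\right)^{2} - 14 \left(-1 - \frac{2}{3}\right)\right) \left(-2 - 15\right) = \left(-32 + \left(- \frac{5}{3}\right)^{2} - - \frac{70}{3}\right) \left(-17\right) = \left(-32 + \frac{25}{9} + \frac{70}{3}\right) \left(-17\right) = \left(- \frac{53}{9}\right) \left(-17\right) = \frac{901}{9}$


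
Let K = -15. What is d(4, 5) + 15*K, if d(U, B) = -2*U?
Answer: -233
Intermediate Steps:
d(4, 5) + 15*K = -2*4 + 15*(-15) = -8 - 225 = -233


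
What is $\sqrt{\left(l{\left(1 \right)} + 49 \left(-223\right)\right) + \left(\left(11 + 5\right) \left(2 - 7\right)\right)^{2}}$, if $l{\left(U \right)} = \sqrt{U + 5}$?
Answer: $\sqrt{-4527 + \sqrt{6}} \approx 67.265 i$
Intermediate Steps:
$l{\left(U \right)} = \sqrt{5 + U}$
$\sqrt{\left(l{\left(1 \right)} + 49 \left(-223\right)\right) + \left(\left(11 + 5\right) \left(2 - 7\right)\right)^{2}} = \sqrt{\left(\sqrt{5 + 1} + 49 \left(-223\right)\right) + \left(\left(11 + 5\right) \left(2 - 7\right)\right)^{2}} = \sqrt{\left(\sqrt{6} - 10927\right) + \left(16 \left(2 - 7\right)\right)^{2}} = \sqrt{\left(-10927 + \sqrt{6}\right) + \left(16 \left(-5\right)\right)^{2}} = \sqrt{\left(-10927 + \sqrt{6}\right) + \left(-80\right)^{2}} = \sqrt{\left(-10927 + \sqrt{6}\right) + 6400} = \sqrt{-4527 + \sqrt{6}}$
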